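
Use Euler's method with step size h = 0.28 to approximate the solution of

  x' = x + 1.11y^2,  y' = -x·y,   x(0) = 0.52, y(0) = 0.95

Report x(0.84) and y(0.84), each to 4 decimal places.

Euler on (x,y): x_{n+1} = x_n + h·x', y_{n+1} = y_n + h·y'.
0.000000: (0.520000, 0.950000); f=(1.521775, -0.494000) → (0.946097, 0.811680)
0.280000: (0.946097, 0.811680); f=(1.677392, -0.767928) → (1.415767, 0.596660)
0.560000: (1.415767, 0.596660); f=(1.810931, -0.844732) → (1.922827, 0.360135)
(x(0.84), y(0.84)) ≈ (1.9228, 0.3601)

1.9228, 0.3601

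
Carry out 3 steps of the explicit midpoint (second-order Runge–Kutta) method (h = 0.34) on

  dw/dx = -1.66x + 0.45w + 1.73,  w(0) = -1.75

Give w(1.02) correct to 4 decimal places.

-1.5269

Midpoint: k1 = f(x_n, w_n); k2 = f(x_n + h/2, w_n + (h/2)·k1); w_{n+1} = w_n + h·k2.
x=0.000000, w=-1.750000:
  k1 = f(0.000000, -1.750000) = 0.942500
  k2 = f(0.170000, -1.589775) = 0.732401
  w ← -1.750000 + 0.34·0.732401 = -1.500984
x=0.340000, w=-1.500984:
  k1 = f(0.340000, -1.500984) = 0.490157
  k2 = f(0.510000, -1.417657) = 0.245454
  w ← -1.500984 + 0.34·0.245454 = -1.417529
x=0.680000, w=-1.417529:
  k1 = f(0.680000, -1.417529) = -0.036688
  k2 = f(0.850000, -1.423766) = -0.321695
  w ← -1.417529 + 0.34·(-0.321695) = -1.526905
w(1.02) ≈ -1.5269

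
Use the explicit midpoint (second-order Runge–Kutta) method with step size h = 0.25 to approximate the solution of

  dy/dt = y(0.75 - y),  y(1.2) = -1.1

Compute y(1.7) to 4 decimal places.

-3.6930

Midpoint: k1 = f(t_n, y_n); k2 = f(t_n + h/2, y_n + (h/2)·k1); y_{n+1} = y_n + h·k2.
t=1.200000, y=-1.100000:
  k1 = f(1.200000, -1.100000) = -2.035000
  k2 = f(1.325000, -1.354375) = -2.850113
  y ← -1.100000 + 0.25·(-2.850113) = -1.812528
t=1.450000, y=-1.812528:
  k1 = f(1.450000, -1.812528) = -4.644655
  k2 = f(1.575000, -2.393110) = -7.521808
  y ← -1.812528 + 0.25·(-7.521808) = -3.692980
y(1.7) ≈ -3.6930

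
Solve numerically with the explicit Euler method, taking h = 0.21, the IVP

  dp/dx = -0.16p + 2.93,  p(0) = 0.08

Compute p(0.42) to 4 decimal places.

Euler: p_{n+1} = p_n + h·f(x_n, p_n).
x=0.000000, p=0.080000: f=2.917200 → p ← 0.080000 + 0.21·2.917200 = 0.692612
x=0.210000, p=0.692612: f=2.819182 → p ← 0.692612 + 0.21·2.819182 = 1.284640
p(0.42) ≈ 1.2846

1.2846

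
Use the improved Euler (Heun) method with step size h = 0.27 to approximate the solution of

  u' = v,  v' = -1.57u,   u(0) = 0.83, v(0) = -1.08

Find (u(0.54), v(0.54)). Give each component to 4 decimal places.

0.0929, -1.4997

Heun on (u,v): k1 = f(t_n, state_n); k2 = f(t_n + h, state_n + h·k1); state_{n+1} = state_n + (h/2)·(k1 + k2).
0.000000: (0.830000, -1.080000)
  k1 = (-1.080000, -1.303100)
  predictor → (0.538400, -1.431837)
  k2 = (-1.431837, -0.845288)
  → (0.490902, -1.370032)
0.270000: (0.490902, -1.370032)
  k1 = (-1.370032, -0.770716)
  predictor → (0.120993, -1.578126)
  k2 = (-1.578126, -0.189959)
  → (0.092901, -1.499724)
(u(0.54), v(0.54)) ≈ (0.0929, -1.4997)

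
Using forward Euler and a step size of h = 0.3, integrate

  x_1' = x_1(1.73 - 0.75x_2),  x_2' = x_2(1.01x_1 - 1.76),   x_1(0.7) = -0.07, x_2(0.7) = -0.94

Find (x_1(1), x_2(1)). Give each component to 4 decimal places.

Euler on (x_1,x_2): x_1_{n+1} = x_1_n + h·x_1', x_2_{n+1} = x_2_n + h·x_2'.
0.700000: (-0.070000, -0.940000); f=(-0.170450, 1.720858) → (-0.121135, -0.423743)
(x_1(1), x_2(1)) ≈ (-0.1211, -0.4237)

-0.1211, -0.4237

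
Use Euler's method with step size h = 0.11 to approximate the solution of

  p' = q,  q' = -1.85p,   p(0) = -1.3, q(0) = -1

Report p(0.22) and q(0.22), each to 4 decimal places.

Euler on (p,q): p_{n+1} = p_n + h·p', q_{n+1} = q_n + h·q'.
0.000000: (-1.300000, -1.000000); f=(-1.000000, 2.405000) → (-1.410000, -0.735450)
0.110000: (-1.410000, -0.735450); f=(-0.735450, 2.608500) → (-1.490900, -0.448515)
(p(0.22), q(0.22)) ≈ (-1.4909, -0.4485)

-1.4909, -0.4485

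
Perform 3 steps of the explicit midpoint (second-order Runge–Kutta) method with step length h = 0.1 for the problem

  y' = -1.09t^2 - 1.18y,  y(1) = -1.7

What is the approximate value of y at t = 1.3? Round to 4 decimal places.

Midpoint: k1 = f(t_n, y_n); k2 = f(t_n + h/2, y_n + (h/2)·k1); y_{n+1} = y_n + h·k2.
t=1.000000, y=-1.700000:
  k1 = f(1.000000, -1.700000) = 0.916000
  k2 = f(1.050000, -1.654200) = 0.750231
  y ← -1.700000 + 0.1·0.750231 = -1.624977
t=1.100000, y=-1.624977:
  k1 = f(1.100000, -1.624977) = 0.598573
  k2 = f(1.150000, -1.595048) = 0.440632
  y ← -1.624977 + 0.1·0.440632 = -1.580914
t=1.200000, y=-1.580914:
  k1 = f(1.200000, -1.580914) = 0.295878
  k2 = f(1.250000, -1.566120) = 0.144896
  y ← -1.580914 + 0.1·0.144896 = -1.566424
y(1.3) ≈ -1.5664

-1.5664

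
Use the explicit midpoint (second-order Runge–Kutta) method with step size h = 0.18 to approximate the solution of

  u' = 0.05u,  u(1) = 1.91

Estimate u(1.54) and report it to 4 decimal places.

Midpoint: k1 = f(x_n, u_n); k2 = f(x_n + h/2, u_n + (h/2)·k1); u_{n+1} = u_n + h·k2.
x=1.000000, u=1.910000:
  k1 = f(1.000000, 1.910000) = 0.095500
  k2 = f(1.090000, 1.918595) = 0.095930
  u ← 1.910000 + 0.18·0.095930 = 1.927267
x=1.180000, u=1.927267:
  k1 = f(1.180000, 1.927267) = 0.096363
  k2 = f(1.270000, 1.935940) = 0.096797
  u ← 1.927267 + 0.18·0.096797 = 1.944691
x=1.360000, u=1.944691:
  k1 = f(1.360000, 1.944691) = 0.097235
  k2 = f(1.450000, 1.953442) = 0.097672
  u ← 1.944691 + 0.18·0.097672 = 1.962272
u(1.54) ≈ 1.9623

1.9623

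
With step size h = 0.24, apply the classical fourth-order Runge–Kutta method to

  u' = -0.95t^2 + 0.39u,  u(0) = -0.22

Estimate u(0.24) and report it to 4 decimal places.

-0.2461

RK4: k1 = f(t_n, u_n); k2 = f(t_n + h/2, u_n + (h/2)·k1); k3 = f(t_n + h/2, u_n + (h/2)·k2); k4 = f(t_n + h, u_n + h·k3); u_{n+1} = u_n + (h/6)·(k1 + 2k2 + 2k3 + k4).
t=0.000000, u=-0.220000:
  k1 = f(0.000000, -0.220000) = -0.085800
  k2 = f(0.120000, -0.230296) = -0.103495
  k3 = f(0.120000, -0.232419) = -0.104324
  k4 = f(0.240000, -0.245038) = -0.150285
  u ← -0.220000 + (0.24/6)·(k1 + 2k2 + 2k3 + k4) = -0.246069
u(0.24) ≈ -0.2461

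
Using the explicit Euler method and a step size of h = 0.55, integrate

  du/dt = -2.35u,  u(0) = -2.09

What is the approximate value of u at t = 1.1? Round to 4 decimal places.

Euler: u_{n+1} = u_n + h·f(t_n, u_n).
t=0.000000, u=-2.090000: f=4.911500 → u ← -2.090000 + 0.55·4.911500 = 0.611325
t=0.550000, u=0.611325: f=-1.436614 → u ← 0.611325 + 0.55·(-1.436614) = -0.178813
u(1.1) ≈ -0.1788

-0.1788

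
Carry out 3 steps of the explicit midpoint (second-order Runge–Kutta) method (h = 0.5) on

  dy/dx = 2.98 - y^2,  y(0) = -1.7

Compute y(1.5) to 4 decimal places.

-0.2640

Midpoint: k1 = f(x_n, y_n); k2 = f(x_n + h/2, y_n + (h/2)·k1); y_{n+1} = y_n + h·k2.
x=0.000000, y=-1.700000:
  k1 = f(0.000000, -1.700000) = 0.090000
  k2 = f(0.250000, -1.677500) = 0.165994
  y ← -1.700000 + 0.5·0.165994 = -1.617003
x=0.500000, y=-1.617003:
  k1 = f(0.500000, -1.617003) = 0.365301
  k2 = f(0.750000, -1.525678) = 0.652307
  y ← -1.617003 + 0.5·0.652307 = -1.290850
x=1.000000, y=-1.290850:
  k1 = f(1.000000, -1.290850) = 1.313707
  k2 = f(1.250000, -0.962423) = 2.053742
  y ← -1.290850 + 0.5·2.053742 = -0.263979
y(1.5) ≈ -0.2640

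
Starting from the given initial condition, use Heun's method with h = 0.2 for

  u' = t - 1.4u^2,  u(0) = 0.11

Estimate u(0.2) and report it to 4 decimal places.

0.1267

Heun: k1 = f(t_n, u_n); k2 = f(t_n + h, u_n + h·k1); u_{n+1} = u_n + (h/2)·(k1 + k2).
t=0.000000, u=0.110000:
  k1 = f(0.000000, 0.110000) = -0.016940
  k2 = f(0.200000, 0.106612) = 0.184087
  u ← 0.110000 + (0.2/2)·(-0.016940 + 0.184087) = 0.126715
u(0.2) ≈ 0.1267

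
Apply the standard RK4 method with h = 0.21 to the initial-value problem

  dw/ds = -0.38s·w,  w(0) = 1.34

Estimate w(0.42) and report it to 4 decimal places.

1.2958

RK4: k1 = f(s_n, w_n); k2 = f(s_n + h/2, w_n + (h/2)·k1); k3 = f(s_n + h/2, w_n + (h/2)·k2); k4 = f(s_n + h, w_n + h·k3); w_{n+1} = w_n + (h/6)·(k1 + 2k2 + 2k3 + k4).
s=0.000000, w=1.340000:
  k1 = f(0.000000, 1.340000) = 0.000000
  k2 = f(0.105000, 1.340000) = -0.053466
  k3 = f(0.105000, 1.334386) = -0.053242
  k4 = f(0.210000, 1.328819) = -0.106040
  w ← 1.340000 + (0.21/6)·(k1 + 2k2 + 2k3 + k4) = 1.328819
s=0.210000, w=1.328819:
  k1 = f(0.210000, 1.328819) = -0.106040
  k2 = f(0.315000, 1.317685) = -0.157727
  k3 = f(0.315000, 1.312258) = -0.157077
  k4 = f(0.420000, 1.295833) = -0.206815
  w ← 1.328819 + (0.21/6)·(k1 + 2k2 + 2k3 + k4) = 1.295833
w(0.42) ≈ 1.2958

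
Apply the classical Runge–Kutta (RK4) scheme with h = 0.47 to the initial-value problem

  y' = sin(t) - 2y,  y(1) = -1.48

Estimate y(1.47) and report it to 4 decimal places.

-0.2991

RK4: k1 = f(t_n, y_n); k2 = f(t_n + h/2, y_n + (h/2)·k1); k3 = f(t_n + h/2, y_n + (h/2)·k2); k4 = f(t_n + h, y_n + h·k3); y_{n+1} = y_n + (h/6)·(k1 + 2k2 + 2k3 + k4).
t=1.000000, y=-1.480000:
  k1 = f(1.000000, -1.480000) = 3.801471
  k2 = f(1.235000, -0.586654) = 2.117457
  k3 = f(1.235000, -0.982398) = 2.908943
  k4 = f(1.470000, -0.112797) = 1.220517
  y ← -1.480000 + (0.47/6)·(k1 + 2k2 + 2k3 + k4) = -0.299142
y(1.47) ≈ -0.2991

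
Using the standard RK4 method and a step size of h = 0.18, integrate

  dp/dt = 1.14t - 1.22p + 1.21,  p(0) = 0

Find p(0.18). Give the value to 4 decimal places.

0.2127

RK4: k1 = f(t_n, p_n); k2 = f(t_n + h/2, p_n + (h/2)·k1); k3 = f(t_n + h/2, p_n + (h/2)·k2); k4 = f(t_n + h, p_n + h·k3); p_{n+1} = p_n + (h/6)·(k1 + 2k2 + 2k3 + k4).
t=0.000000, p=0.000000:
  k1 = f(0.000000, 0.000000) = 1.210000
  k2 = f(0.090000, 0.108900) = 1.179742
  k3 = f(0.090000, 0.106177) = 1.183064
  k4 = f(0.180000, 0.212952) = 1.155399
  p ← 0.000000 + (0.18/6)·(k1 + 2k2 + 2k3 + k4) = 0.212730
p(0.18) ≈ 0.2127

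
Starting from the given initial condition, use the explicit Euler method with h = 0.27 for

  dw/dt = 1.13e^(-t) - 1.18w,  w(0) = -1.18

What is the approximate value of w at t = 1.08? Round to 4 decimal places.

Euler: w_{n+1} = w_n + h·f(t_n, w_n).
t=0.000000, w=-1.180000: f=2.522400 → w ← -1.180000 + 0.27·2.522400 = -0.498952
t=0.270000, w=-0.498952: f=1.451382 → w ← -0.498952 + 0.27·1.451382 = -0.107079
t=0.540000, w=-0.107079: f=0.784859 → w ← -0.107079 + 0.27·0.784859 = 0.104833
t=0.810000, w=0.104833: f=0.378987 → w ← 0.104833 + 0.27·0.378987 = 0.207159
w(1.08) ≈ 0.2072

0.2072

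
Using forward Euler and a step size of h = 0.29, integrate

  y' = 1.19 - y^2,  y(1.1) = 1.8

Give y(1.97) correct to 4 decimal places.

1.1045

Euler: y_{n+1} = y_n + h·f(t_n, y_n).
t=1.100000, y=1.800000: f=-2.050000 → y ← 1.800000 + 0.29·(-2.050000) = 1.205500
t=1.390000, y=1.205500: f=-0.263230 → y ← 1.205500 + 0.29·(-0.263230) = 1.129163
t=1.680000, y=1.129163: f=-0.085010 → y ← 1.129163 + 0.29·(-0.085010) = 1.104510
y(1.97) ≈ 1.1045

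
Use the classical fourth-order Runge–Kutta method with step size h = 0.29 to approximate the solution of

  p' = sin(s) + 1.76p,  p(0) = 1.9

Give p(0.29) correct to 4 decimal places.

RK4: k1 = f(s_n, p_n); k2 = f(s_n + h/2, p_n + (h/2)·k1); k3 = f(s_n + h/2, p_n + (h/2)·k2); k4 = f(s_n + h, p_n + h·k3); p_{n+1} = p_n + (h/6)·(k1 + 2k2 + 2k3 + k4).
s=0.000000, p=1.900000:
  k1 = f(0.000000, 1.900000) = 3.344000
  k2 = f(0.145000, 2.384880) = 4.341881
  k3 = f(0.145000, 2.529573) = 4.596541
  k4 = f(0.290000, 3.232997) = 5.976027
  p ← 1.900000 + (0.29/6)·(k1 + 2k2 + 2k3 + k4) = 3.214515
p(0.29) ≈ 3.2145

3.2145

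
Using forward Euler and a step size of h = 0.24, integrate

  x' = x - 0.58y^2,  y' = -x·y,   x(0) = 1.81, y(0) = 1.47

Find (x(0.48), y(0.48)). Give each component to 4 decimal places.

Euler on (x,y): x_{n+1} = x_n + h·x', y_{n+1} = y_n + h·y'.
0.000000: (1.810000, 1.470000); f=(0.556678, -2.660700) → (1.943603, 0.831432)
0.240000: (1.943603, 0.831432); f=(1.542661, -1.615973) → (2.313841, 0.443598)
(x(0.48), y(0.48)) ≈ (2.3138, 0.4436)

2.3138, 0.4436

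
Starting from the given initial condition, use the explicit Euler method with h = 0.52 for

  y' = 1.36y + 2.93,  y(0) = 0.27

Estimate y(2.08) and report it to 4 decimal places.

18.4397

Euler: y_{n+1} = y_n + h·f(t_n, y_n).
t=0.000000, y=0.270000: f=3.297200 → y ← 0.270000 + 0.52·3.297200 = 1.984544
t=0.520000, y=1.984544: f=5.628980 → y ← 1.984544 + 0.52·5.628980 = 4.911614
t=1.040000, y=4.911614: f=9.609794 → y ← 4.911614 + 0.52·9.609794 = 9.908707
t=1.560000, y=9.908707: f=16.405841 → y ← 9.908707 + 0.52·16.405841 = 18.439744
y(2.08) ≈ 18.4397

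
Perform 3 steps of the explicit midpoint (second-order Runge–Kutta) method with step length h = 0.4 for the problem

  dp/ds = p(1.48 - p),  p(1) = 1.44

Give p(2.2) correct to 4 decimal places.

Midpoint: k1 = f(s_n, p_n); k2 = f(s_n + h/2, p_n + (h/2)·k1); p_{n+1} = p_n + h·k2.
s=1.000000, p=1.440000:
  k1 = f(1.000000, 1.440000) = 0.057600
  k2 = f(1.200000, 1.451520) = 0.041339
  p ← 1.440000 + 0.4·0.041339 = 1.456536
s=1.400000, p=1.456536:
  k1 = f(1.400000, 1.456536) = 0.034177
  k2 = f(1.600000, 1.463371) = 0.024334
  p ← 1.456536 + 0.4·0.024334 = 1.466269
s=1.800000, p=1.466269:
  k1 = f(1.800000, 1.466269) = 0.020133
  k2 = f(2.000000, 1.470296) = 0.014268
  p ← 1.466269 + 0.4·0.014268 = 1.471977
p(2.2) ≈ 1.4720

1.4720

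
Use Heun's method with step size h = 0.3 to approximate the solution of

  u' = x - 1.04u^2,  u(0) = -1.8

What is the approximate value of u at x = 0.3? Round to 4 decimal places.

-3.4930

Heun: k1 = f(x_n, u_n); k2 = f(x_n + h, u_n + h·k1); u_{n+1} = u_n + (h/2)·(k1 + k2).
x=0.000000, u=-1.800000:
  k1 = f(0.000000, -1.800000) = -3.369600
  k2 = f(0.300000, -2.810880) = -7.917088
  u ← -1.800000 + (0.3/2)·(-3.369600 + (-7.917088)) = -3.493003
u(0.3) ≈ -3.4930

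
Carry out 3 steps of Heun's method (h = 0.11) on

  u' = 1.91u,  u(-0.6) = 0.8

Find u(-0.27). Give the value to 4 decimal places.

1.4966

Heun: k1 = f(x_n, u_n); k2 = f(x_n + h, u_n + h·k1); u_{n+1} = u_n + (h/2)·(k1 + k2).
x=-0.600000, u=0.800000:
  k1 = f(-0.600000, 0.800000) = 1.528000
  k2 = f(-0.490000, 0.968080) = 1.849033
  u ← 0.800000 + (0.11/2)·(1.528000 + 1.849033) = 0.985737
x=-0.490000, u=0.985737:
  k1 = f(-0.490000, 0.985737) = 1.882757
  k2 = f(-0.380000, 1.192840) = 2.278325
  u ← 0.985737 + (0.11/2)·(1.882757 + 2.278325) = 1.214596
x=-0.380000, u=1.214596:
  k1 = f(-0.380000, 1.214596) = 2.319879
  k2 = f(-0.270000, 1.469783) = 2.807286
  u ← 1.214596 + (0.11/2)·(2.319879 + 2.807286) = 1.496590
u(-0.27) ≈ 1.4966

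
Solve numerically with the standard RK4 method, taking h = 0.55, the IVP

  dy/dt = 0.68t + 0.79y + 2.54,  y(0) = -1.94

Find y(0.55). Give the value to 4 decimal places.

RK4: k1 = f(t_n, y_n); k2 = f(t_n + h/2, y_n + (h/2)·k1); k3 = f(t_n + h/2, y_n + (h/2)·k2); k4 = f(t_n + h, y_n + h·k3); y_{n+1} = y_n + (h/6)·(k1 + 2k2 + 2k3 + k4).
t=0.000000, y=-1.940000:
  k1 = f(0.000000, -1.940000) = 1.007400
  k2 = f(0.275000, -1.662965) = 1.413258
  k3 = f(0.275000, -1.551354) = 1.501430
  k4 = f(0.550000, -1.114213) = 2.033771
  y ← -1.940000 + (0.55/6)·(k1 + 2k2 + 2k3 + k4) = -1.126867
y(0.55) ≈ -1.1269

-1.1269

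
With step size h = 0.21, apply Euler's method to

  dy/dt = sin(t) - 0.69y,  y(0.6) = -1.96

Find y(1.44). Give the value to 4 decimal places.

Euler: y_{n+1} = y_n + h·f(t_n, y_n).
t=0.600000, y=-1.960000: f=1.917042 → y ← -1.960000 + 0.21·1.917042 = -1.557421
t=0.810000, y=-1.557421: f=1.798908 → y ← -1.557421 + 0.21·1.798908 = -1.179650
t=1.020000, y=-1.179650: f=1.666067 → y ← -1.179650 + 0.21·1.666067 = -0.829776
t=1.230000, y=-0.829776: f=1.515035 → y ← -0.829776 + 0.21·1.515035 = -0.511619
y(1.44) ≈ -0.5116

-0.5116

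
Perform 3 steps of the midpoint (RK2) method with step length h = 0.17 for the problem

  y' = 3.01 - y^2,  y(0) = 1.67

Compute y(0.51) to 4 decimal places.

1.7219

Midpoint: k1 = f(s_n, y_n); k2 = f(s_n + h/2, y_n + (h/2)·k1); y_{n+1} = y_n + h·k2.
s=0.000000, y=1.670000:
  k1 = f(0.000000, 1.670000) = 0.221100
  k2 = f(0.085000, 1.688793) = 0.157977
  y ← 1.670000 + 0.17·0.157977 = 1.696856
s=0.170000, y=1.696856:
  k1 = f(0.170000, 1.696856) = 0.130680
  k2 = f(0.255000, 1.707964) = 0.092860
  y ← 1.696856 + 0.17·0.092860 = 1.712642
s=0.340000, y=1.712642:
  k1 = f(0.340000, 1.712642) = 0.076857
  k2 = f(0.425000, 1.719175) = 0.054437
  y ← 1.712642 + 0.17·0.054437 = 1.721897
y(0.51) ≈ 1.7219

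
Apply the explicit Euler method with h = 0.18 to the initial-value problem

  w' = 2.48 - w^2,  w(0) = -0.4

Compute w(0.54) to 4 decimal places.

Euler: w_{n+1} = w_n + h·f(x_n, w_n).
x=0.000000, w=-0.400000: f=2.320000 → w ← -0.400000 + 0.18·2.320000 = 0.017600
x=0.180000, w=0.017600: f=2.479690 → w ← 0.017600 + 0.18·2.479690 = 0.463944
x=0.360000, w=0.463944: f=2.264756 → w ← 0.463944 + 0.18·2.264756 = 0.871600
w(0.54) ≈ 0.8716

0.8716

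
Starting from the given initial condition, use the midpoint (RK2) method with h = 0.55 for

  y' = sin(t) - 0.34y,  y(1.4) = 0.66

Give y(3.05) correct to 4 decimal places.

1.2095

Midpoint: k1 = f(t_n, y_n); k2 = f(t_n + h/2, y_n + (h/2)·k1); y_{n+1} = y_n + h·k2.
t=1.400000, y=0.660000:
  k1 = f(1.400000, 0.660000) = 0.761050
  k2 = f(1.675000, 0.869289) = 0.699018
  y ← 0.660000 + 0.55·0.699018 = 1.044460
t=1.950000, y=1.044460:
  k1 = f(1.950000, 1.044460) = 0.573843
  k2 = f(2.225000, 1.202267) = 0.384762
  y ← 1.044460 + 0.55·0.384762 = 1.256079
t=2.500000, y=1.256079:
  k1 = f(2.500000, 1.256079) = 0.171405
  k2 = f(2.775000, 1.303215) = -0.084657
  y ← 1.256079 + 0.55·(-0.084657) = 1.209518
y(3.05) ≈ 1.2095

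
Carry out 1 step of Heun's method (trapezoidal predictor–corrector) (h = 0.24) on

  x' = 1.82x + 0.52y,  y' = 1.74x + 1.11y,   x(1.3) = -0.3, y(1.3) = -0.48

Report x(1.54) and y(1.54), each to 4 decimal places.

Heun on (x,y): k1 = f(t_n, state_n); k2 = f(t_n + h, state_n + h·k1); state_{n+1} = state_n + (h/2)·(k1 + k2).
1.300000: (-0.300000, -0.480000)
  k1 = (-0.795600, -1.054800)
  predictor → (-0.490944, -0.733152)
  k2 = (-1.274757, -1.668041)
  → (-0.548443, -0.806741)
(x(1.54), y(1.54)) ≈ (-0.5484, -0.8067)

-0.5484, -0.8067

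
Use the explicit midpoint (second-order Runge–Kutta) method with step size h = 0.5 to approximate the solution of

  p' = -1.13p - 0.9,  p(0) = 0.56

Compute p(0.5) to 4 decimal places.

0.0101

Midpoint: k1 = f(t_n, p_n); k2 = f(t_n + h/2, p_n + (h/2)·k1); p_{n+1} = p_n + h·k2.
t=0.000000, p=0.560000:
  k1 = f(0.000000, 0.560000) = -1.532800
  k2 = f(0.250000, 0.176800) = -1.099784
  p ← 0.560000 + 0.5·(-1.099784) = 0.010108
p(0.5) ≈ 0.0101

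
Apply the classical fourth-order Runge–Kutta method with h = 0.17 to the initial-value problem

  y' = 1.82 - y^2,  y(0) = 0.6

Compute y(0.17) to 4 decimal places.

RK4: k1 = f(x_n, y_n); k2 = f(x_n + h/2, y_n + (h/2)·k1); k3 = f(x_n + h/2, y_n + (h/2)·k2); k4 = f(x_n + h, y_n + h·k3); y_{n+1} = y_n + (h/6)·(k1 + 2k2 + 2k3 + k4).
x=0.000000, y=0.600000:
  k1 = f(0.000000, 0.600000) = 1.460000
  k2 = f(0.085000, 0.724100) = 1.295679
  k3 = f(0.085000, 0.710133) = 1.315712
  k4 = f(0.170000, 0.823671) = 1.141566
  y ← 0.600000 + (0.17/6)·(k1 + 2k2 + 2k3 + k4) = 0.821690
y(0.17) ≈ 0.8217

0.8217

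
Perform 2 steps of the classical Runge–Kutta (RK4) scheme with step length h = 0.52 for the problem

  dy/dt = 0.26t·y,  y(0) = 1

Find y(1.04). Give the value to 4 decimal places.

1.1510

RK4: k1 = f(t_n, y_n); k2 = f(t_n + h/2, y_n + (h/2)·k1); k3 = f(t_n + h/2, y_n + (h/2)·k2); k4 = f(t_n + h, y_n + h·k3); y_{n+1} = y_n + (h/6)·(k1 + 2k2 + 2k3 + k4).
t=0.000000, y=1.000000:
  k1 = f(0.000000, 1.000000) = 0.000000
  k2 = f(0.260000, 1.000000) = 0.067600
  k3 = f(0.260000, 1.017576) = 0.068788
  k4 = f(0.520000, 1.035770) = 0.140036
  y ← 1.000000 + (0.52/6)·(k1 + 2k2 + 2k3 + k4) = 1.035777
t=0.520000, y=1.035777:
  k1 = f(0.520000, 1.035777) = 0.140037
  k2 = f(0.780000, 1.072187) = 0.217439
  k3 = f(0.780000, 1.092311) = 0.221521
  k4 = f(1.040000, 1.150968) = 0.311222
  y ← 1.035777 + (0.52/6)·(k1 + 2k2 + 2k3 + k4) = 1.150973
y(1.04) ≈ 1.1510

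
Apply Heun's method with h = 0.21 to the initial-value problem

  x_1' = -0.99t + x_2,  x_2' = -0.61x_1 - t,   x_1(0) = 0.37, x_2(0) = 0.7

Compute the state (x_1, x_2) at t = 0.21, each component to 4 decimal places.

0.4902, 0.6211

Heun on (x_1,x_2): k1 = f(t_n, state_n); k2 = f(t_n + h, state_n + h·k1); state_{n+1} = state_n + (h/2)·(k1 + k2).
0.000000: (0.370000, 0.700000)
  k1 = (0.700000, -0.225700)
  predictor → (0.517000, 0.652603)
  k2 = (0.444703, -0.525370)
  → (0.490194, 0.621138)
(x_1(0.21), x_2(0.21)) ≈ (0.4902, 0.6211)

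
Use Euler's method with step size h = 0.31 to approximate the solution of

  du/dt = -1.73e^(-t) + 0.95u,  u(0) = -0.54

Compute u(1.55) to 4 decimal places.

Euler: u_{n+1} = u_n + h·f(t_n, u_n).
t=0.000000, u=-0.540000: f=-2.243000 → u ← -0.540000 + 0.31·(-2.243000) = -1.235330
t=0.310000, u=-1.235330: f=-2.442427 → u ← -1.235330 + 0.31·(-2.442427) = -1.992482
t=0.620000, u=-1.992482: f=-2.823502 → u ← -1.992482 + 0.31·(-2.823502) = -2.867768
t=0.930000, u=-2.867768: f=-3.406957 → u ← -2.867768 + 0.31·(-3.406957) = -3.923925
t=1.240000, u=-3.923925: f=-4.228363 → u ← -3.923925 + 0.31·(-4.228363) = -5.234717
u(1.55) ≈ -5.2347

-5.2347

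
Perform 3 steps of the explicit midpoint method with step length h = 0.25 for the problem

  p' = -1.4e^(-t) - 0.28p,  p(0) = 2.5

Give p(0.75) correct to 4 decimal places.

Midpoint: k1 = f(t_n, p_n); k2 = f(t_n + h/2, p_n + (h/2)·k1); p_{n+1} = p_n + h·k2.
t=0.000000, p=2.500000:
  k1 = f(0.000000, 2.500000) = -2.100000
  k2 = f(0.125000, 2.237500) = -1.861996
  p ← 2.500000 + 0.25·(-1.861996) = 2.034501
t=0.250000, p=2.034501:
  k1 = f(0.250000, 2.034501) = -1.659981
  k2 = f(0.375000, 1.827003) = -1.473766
  p ← 2.034501 + 0.25·(-1.473766) = 1.666060
t=0.500000, p=1.666060:
  k1 = f(0.500000, 1.666060) = -1.315640
  k2 = f(0.625000, 1.501605) = -1.169815
  p ← 1.666060 + 0.25·(-1.169815) = 1.373606
p(0.75) ≈ 1.3736

1.3736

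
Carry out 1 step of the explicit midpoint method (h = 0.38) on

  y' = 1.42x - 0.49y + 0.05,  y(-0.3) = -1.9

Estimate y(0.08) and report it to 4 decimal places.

-1.6062

Midpoint: k1 = f(x_n, y_n); k2 = f(x_n + h/2, y_n + (h/2)·k1); y_{n+1} = y_n + h·k2.
x=-0.300000, y=-1.900000:
  k1 = f(-0.300000, -1.900000) = 0.555000
  k2 = f(-0.110000, -1.794550) = 0.773129
  y ← -1.900000 + 0.38·0.773129 = -1.606211
y(0.08) ≈ -1.6062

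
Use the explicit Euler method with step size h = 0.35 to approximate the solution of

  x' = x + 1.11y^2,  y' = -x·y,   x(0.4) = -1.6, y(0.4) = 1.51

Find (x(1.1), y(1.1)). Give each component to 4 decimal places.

Euler on (x,y): x_{n+1} = x_n + h·x', y_{n+1} = y_n + h·y'.
0.400000: (-1.600000, 1.510000); f=(0.930911, 2.416000) → (-1.274181, 2.355600)
0.750000: (-1.274181, 2.355600); f=(4.885044, 3.001461) → (0.435584, 3.406111)
(x(1.1), y(1.1)) ≈ (0.4356, 3.4061)

0.4356, 3.4061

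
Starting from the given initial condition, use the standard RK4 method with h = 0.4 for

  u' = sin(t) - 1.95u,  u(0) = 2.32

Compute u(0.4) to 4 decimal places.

1.1307

RK4: k1 = f(t_n, u_n); k2 = f(t_n + h/2, u_n + (h/2)·k1); k3 = f(t_n + h/2, u_n + (h/2)·k2); k4 = f(t_n + h, u_n + h·k3); u_{n+1} = u_n + (h/6)·(k1 + 2k2 + 2k3 + k4).
t=0.000000, u=2.320000:
  k1 = f(0.000000, 2.320000) = -4.524000
  k2 = f(0.200000, 1.415200) = -2.560971
  k3 = f(0.200000, 1.807806) = -3.326552
  k4 = f(0.400000, 0.989379) = -1.539871
  u ← 2.320000 + (0.4/6)·(k1 + 2k2 + 2k3 + k4) = 1.130739
u(0.4) ≈ 1.1307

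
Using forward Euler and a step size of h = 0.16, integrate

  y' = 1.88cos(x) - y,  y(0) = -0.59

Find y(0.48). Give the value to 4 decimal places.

Euler: y_{n+1} = y_n + h·f(x_n, y_n).
x=0.000000, y=-0.590000: f=2.470000 → y ← -0.590000 + 0.16·2.470000 = -0.194800
x=0.160000, y=-0.194800: f=2.050787 → y ← -0.194800 + 0.16·2.050787 = 0.133326
x=0.320000, y=0.133326: f=1.651237 → y ← 0.133326 + 0.16·1.651237 = 0.397524
y(0.48) ≈ 0.3975

0.3975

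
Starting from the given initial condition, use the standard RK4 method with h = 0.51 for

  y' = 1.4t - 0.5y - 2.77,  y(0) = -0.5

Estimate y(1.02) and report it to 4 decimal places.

RK4: k1 = f(t_n, y_n); k2 = f(t_n + h/2, y_n + (h/2)·k1); k3 = f(t_n + h/2, y_n + (h/2)·k2); k4 = f(t_n + h, y_n + h·k3); y_{n+1} = y_n + (h/6)·(k1 + 2k2 + 2k3 + k4).
t=0.000000, y=-0.500000:
  k1 = f(0.000000, -0.500000) = -2.520000
  k2 = f(0.255000, -1.142600) = -1.841700
  k3 = f(0.255000, -0.969634) = -1.928183
  k4 = f(0.510000, -1.483373) = -1.314313
  y ← -0.500000 + (0.51/6)·(k1 + 2k2 + 2k3 + k4) = -1.466797
t=0.510000, y=-1.466797:
  k1 = f(0.510000, -1.466797) = -1.322602
  k2 = f(0.765000, -1.804060) = -0.796970
  k3 = f(0.765000, -1.670024) = -0.863988
  k4 = f(1.020000, -1.907431) = -0.388285
  y ← -1.466797 + (0.51/6)·(k1 + 2k2 + 2k3 + k4) = -1.894585
y(1.02) ≈ -1.8946

-1.8946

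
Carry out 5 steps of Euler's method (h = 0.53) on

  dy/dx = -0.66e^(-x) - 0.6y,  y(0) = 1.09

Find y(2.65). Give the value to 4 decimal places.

Euler: y_{n+1} = y_n + h·f(x_n, y_n).
x=0.000000, y=1.090000: f=-1.314000 → y ← 1.090000 + 0.53·(-1.314000) = 0.393580
x=0.530000, y=0.393580: f=-0.624627 → y ← 0.393580 + 0.53·(-0.624627) = 0.062528
x=1.060000, y=0.062528: f=-0.266177 → y ← 0.062528 + 0.53·(-0.266177) = -0.078546
x=1.590000, y=-0.078546: f=-0.087463 → y ← -0.078546 + 0.53·(-0.087463) = -0.124902
x=2.120000, y=-0.124902: f=-0.004280 → y ← -0.124902 + 0.53·(-0.004280) = -0.127170
y(2.65) ≈ -0.1272

-0.1272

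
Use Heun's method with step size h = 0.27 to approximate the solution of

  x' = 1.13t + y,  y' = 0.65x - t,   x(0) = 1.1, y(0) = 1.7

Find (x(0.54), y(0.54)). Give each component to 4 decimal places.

2.2907, 2.1251

Heun on (x,y): k1 = f(t_n, state_n); k2 = f(t_n + h, state_n + h·k1); state_{n+1} = state_n + (h/2)·(k1 + k2).
0.000000: (1.100000, 1.700000)
  k1 = (1.700000, 0.715000)
  predictor → (1.559000, 1.893050)
  k2 = (2.198150, 0.743350)
  → (1.626250, 1.896877)
0.270000: (1.626250, 1.896877)
  k1 = (2.201977, 0.787063)
  predictor → (2.220784, 2.109384)
  k2 = (2.719584, 0.903510)
  → (2.290661, 2.125105)
(x(0.54), y(0.54)) ≈ (2.2907, 2.1251)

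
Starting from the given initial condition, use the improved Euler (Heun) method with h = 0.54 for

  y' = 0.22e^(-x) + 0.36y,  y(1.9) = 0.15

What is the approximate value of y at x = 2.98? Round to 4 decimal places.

0.2492

Heun: k1 = f(x_n, y_n); k2 = f(x_n + h, y_n + h·k1); y_{n+1} = y_n + (h/2)·(k1 + k2).
x=1.900000, y=0.150000:
  k1 = f(1.900000, 0.150000) = 0.086905
  k2 = f(2.440000, 0.196929) = 0.090070
  y ← 0.150000 + (0.54/2)·(0.086905 + 0.090070) = 0.197783
x=2.440000, y=0.197783:
  k1 = f(2.440000, 0.197783) = 0.090377
  k2 = f(2.980000, 0.246587) = 0.099946
  y ← 0.197783 + (0.54/2)·(0.090377 + 0.099946) = 0.249170
y(2.98) ≈ 0.2492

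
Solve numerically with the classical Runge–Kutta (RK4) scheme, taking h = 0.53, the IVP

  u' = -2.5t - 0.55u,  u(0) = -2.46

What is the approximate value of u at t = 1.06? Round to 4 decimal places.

RK4: k1 = f(t_n, u_n); k2 = f(t_n + h/2, u_n + (h/2)·k1); k3 = f(t_n + h/2, u_n + (h/2)·k2); k4 = f(t_n + h, u_n + h·k3); u_{n+1} = u_n + (h/6)·(k1 + 2k2 + 2k3 + k4).
t=0.000000, u=-2.460000:
  k1 = f(0.000000, -2.460000) = 1.353000
  k2 = f(0.265000, -2.101455) = 0.493300
  k3 = f(0.265000, -2.329275) = 0.618601
  k4 = f(0.530000, -2.132141) = -0.152322
  u ← -2.460000 + (0.53/6)·(k1 + 2k2 + 2k3 + k4) = -2.157504
t=0.530000, u=-2.157504:
  k1 = f(0.530000, -2.157504) = -0.138373
  k2 = f(0.795000, -2.194173) = -0.780705
  k3 = f(0.795000, -2.364391) = -0.687085
  k4 = f(1.060000, -2.521659) = -1.263087
  u ← -2.157504 + (0.53/6)·(k1 + 2k2 + 2k3 + k4) = -2.540609
u(1.06) ≈ -2.5406

-2.5406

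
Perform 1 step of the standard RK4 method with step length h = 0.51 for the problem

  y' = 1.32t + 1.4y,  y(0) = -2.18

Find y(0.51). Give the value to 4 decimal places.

-4.2282

RK4: k1 = f(t_n, y_n); k2 = f(t_n + h/2, y_n + (h/2)·k1); k3 = f(t_n + h/2, y_n + (h/2)·k2); k4 = f(t_n + h, y_n + h·k3); y_{n+1} = y_n + (h/6)·(k1 + 2k2 + 2k3 + k4).
t=0.000000, y=-2.180000:
  k1 = f(0.000000, -2.180000) = -3.052000
  k2 = f(0.255000, -2.958260) = -3.804964
  k3 = f(0.255000, -3.150266) = -4.073772
  k4 = f(0.510000, -4.257624) = -5.287473
  y ← -2.180000 + (0.51/6)·(k1 + 2k2 + 2k3 + k4) = -4.228240
y(0.51) ≈ -4.2282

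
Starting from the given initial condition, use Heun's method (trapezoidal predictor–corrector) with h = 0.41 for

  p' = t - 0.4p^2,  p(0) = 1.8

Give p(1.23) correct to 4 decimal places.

1.5086

Heun: k1 = f(t_n, p_n); k2 = f(t_n + h, p_n + h·k1); p_{n+1} = p_n + (h/2)·(k1 + k2).
t=0.000000, p=1.800000:
  k1 = f(0.000000, 1.800000) = -1.296000
  k2 = f(0.410000, 1.268640) = -0.233779
  p ← 1.800000 + (0.41/2)·(-1.296000 + (-0.233779)) = 1.486395
t=0.410000, p=1.486395:
  k1 = f(0.410000, 1.486395) = -0.473748
  k2 = f(0.820000, 1.292158) = 0.152131
  p ← 1.486395 + (0.41/2)·(-0.473748 + 0.152131) = 1.420464
t=0.820000, p=1.420464:
  k1 = f(0.820000, 1.420464) = 0.012913
  k2 = f(1.230000, 1.425758) = 0.416886
  p ← 1.420464 + (0.41/2)·(0.012913 + 0.416886) = 1.508572
p(1.23) ≈ 1.5086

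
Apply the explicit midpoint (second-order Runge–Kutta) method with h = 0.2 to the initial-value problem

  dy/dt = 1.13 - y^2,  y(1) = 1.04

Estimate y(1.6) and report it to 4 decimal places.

Midpoint: k1 = f(t_n, y_n); k2 = f(t_n + h/2, y_n + (h/2)·k1); y_{n+1} = y_n + h·k2.
t=1.000000, y=1.040000:
  k1 = f(1.000000, 1.040000) = 0.048400
  k2 = f(1.100000, 1.044840) = 0.038309
  y ← 1.040000 + 0.2·0.038309 = 1.047662
t=1.200000, y=1.047662:
  k1 = f(1.200000, 1.047662) = 0.032405
  k2 = f(1.300000, 1.050902) = 0.025604
  y ← 1.047662 + 0.2·0.025604 = 1.052783
t=1.400000, y=1.052783:
  k1 = f(1.400000, 1.052783) = 0.021649
  k2 = f(1.500000, 1.054948) = 0.017086
  y ← 1.052783 + 0.2·0.017086 = 1.056200
y(1.6) ≈ 1.0562

1.0562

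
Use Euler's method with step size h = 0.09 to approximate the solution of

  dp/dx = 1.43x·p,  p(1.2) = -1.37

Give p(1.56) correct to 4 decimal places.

Euler: p_{n+1} = p_n + h·f(x_n, p_n).
x=1.200000, p=-1.370000: f=-2.350920 → p ← -1.370000 + 0.09·(-2.350920) = -1.581583
x=1.290000, p=-1.581583: f=-2.917546 → p ← -1.581583 + 0.09·(-2.917546) = -1.844162
x=1.380000, p=-1.844162: f=-3.639269 → p ← -1.844162 + 0.09·(-3.639269) = -2.171696
x=1.470000, p=-2.171696: f=-4.565122 → p ← -2.171696 + 0.09·(-4.565122) = -2.582557
p(1.56) ≈ -2.5826

-2.5826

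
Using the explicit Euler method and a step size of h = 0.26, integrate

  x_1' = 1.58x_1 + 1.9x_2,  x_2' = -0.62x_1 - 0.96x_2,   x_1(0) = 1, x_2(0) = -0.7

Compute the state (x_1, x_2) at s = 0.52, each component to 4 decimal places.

1.1634, -0.6868

Euler on (x_1,x_2): x_1_{n+1} = x_1_n + h·x_1', x_2_{n+1} = x_2_n + h·x_2'.
0.000000: (1.000000, -0.700000); f=(0.250000, 0.052000) → (1.065000, -0.686480)
0.260000: (1.065000, -0.686480); f=(0.378388, -0.001279) → (1.163381, -0.686813)
(x_1(0.52), x_2(0.52)) ≈ (1.1634, -0.6868)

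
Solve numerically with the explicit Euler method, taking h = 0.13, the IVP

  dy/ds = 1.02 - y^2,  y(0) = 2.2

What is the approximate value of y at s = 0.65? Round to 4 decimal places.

Euler: y_{n+1} = y_n + h·f(s_n, y_n).
s=0.000000, y=2.200000: f=-3.820000 → y ← 2.200000 + 0.13·(-3.820000) = 1.703400
s=0.130000, y=1.703400: f=-1.881572 → y ← 1.703400 + 0.13·(-1.881572) = 1.458796
s=0.260000, y=1.458796: f=-1.108085 → y ← 1.458796 + 0.13·(-1.108085) = 1.314745
s=0.390000, y=1.314745: f=-0.708554 → y ← 1.314745 + 0.13·(-0.708554) = 1.222633
s=0.520000, y=1.222633: f=-0.474831 → y ← 1.222633 + 0.13·(-0.474831) = 1.160905
y(0.65) ≈ 1.1609

1.1609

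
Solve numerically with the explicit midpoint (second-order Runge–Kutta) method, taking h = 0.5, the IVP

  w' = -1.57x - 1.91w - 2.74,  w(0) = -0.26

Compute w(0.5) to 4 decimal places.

Midpoint: k1 = f(x_n, w_n); k2 = f(x_n + h/2, w_n + (h/2)·k1); w_{n+1} = w_n + h·k2.
x=0.000000, w=-0.260000:
  k1 = f(0.000000, -0.260000) = -2.243400
  k2 = f(0.250000, -0.820850) = -1.564677
  w ← -0.260000 + 0.5·(-1.564677) = -1.042338
w(0.5) ≈ -1.0423

-1.0423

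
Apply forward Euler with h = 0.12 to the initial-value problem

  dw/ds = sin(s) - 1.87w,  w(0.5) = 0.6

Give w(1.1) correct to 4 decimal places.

0.4406

Euler: w_{n+1} = w_n + h·f(s_n, w_n).
s=0.500000, w=0.600000: f=-0.642574 → w ← 0.600000 + 0.12·(-0.642574) = 0.522891
s=0.620000, w=0.522891: f=-0.396771 → w ← 0.522891 + 0.12·(-0.396771) = 0.475279
s=0.740000, w=0.475279: f=-0.214483 → w ← 0.475279 + 0.12·(-0.214483) = 0.449541
s=0.860000, w=0.449541: f=-0.082798 → w ← 0.449541 + 0.12·(-0.082798) = 0.439605
s=0.980000, w=0.439605: f=0.008436 → w ← 0.439605 + 0.12·0.008436 = 0.440617
w(1.1) ≈ 0.4406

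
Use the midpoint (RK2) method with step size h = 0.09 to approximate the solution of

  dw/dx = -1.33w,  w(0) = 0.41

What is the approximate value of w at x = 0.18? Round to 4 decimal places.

0.3229

Midpoint: k1 = f(x_n, w_n); k2 = f(x_n + h/2, w_n + (h/2)·k1); w_{n+1} = w_n + h·k2.
x=0.000000, w=0.410000:
  k1 = f(0.000000, 0.410000) = -0.545300
  k2 = f(0.045000, 0.385461) = -0.512664
  w ← 0.410000 + 0.09·(-0.512664) = 0.363860
x=0.090000, w=0.363860:
  k1 = f(0.090000, 0.363860) = -0.483934
  k2 = f(0.135000, 0.342083) = -0.454971
  w ← 0.363860 + 0.09·(-0.454971) = 0.322913
w(0.18) ≈ 0.3229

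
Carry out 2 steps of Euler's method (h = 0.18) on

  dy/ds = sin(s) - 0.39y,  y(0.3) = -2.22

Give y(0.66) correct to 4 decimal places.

Euler: y_{n+1} = y_n + h·f(s_n, y_n).
s=0.300000, y=-2.220000: f=1.161320 → y ← -2.220000 + 0.18·1.161320 = -2.010962
s=0.480000, y=-2.010962: f=1.246054 → y ← -2.010962 + 0.18·1.246054 = -1.786673
y(0.66) ≈ -1.7867

-1.7867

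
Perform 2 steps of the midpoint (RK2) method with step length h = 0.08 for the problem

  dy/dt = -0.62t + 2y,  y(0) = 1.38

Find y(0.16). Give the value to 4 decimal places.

Midpoint: k1 = f(t_n, y_n); k2 = f(t_n + h/2, y_n + (h/2)·k1); y_{n+1} = y_n + h·k2.
t=0.000000, y=1.380000:
  k1 = f(0.000000, 1.380000) = 2.760000
  k2 = f(0.040000, 1.490400) = 2.956000
  y ← 1.380000 + 0.08·2.956000 = 1.616480
t=0.080000, y=1.616480:
  k1 = f(0.080000, 1.616480) = 3.183360
  k2 = f(0.120000, 1.743814) = 3.413229
  y ← 1.616480 + 0.08·3.413229 = 1.889538
y(0.16) ≈ 1.8895

1.8895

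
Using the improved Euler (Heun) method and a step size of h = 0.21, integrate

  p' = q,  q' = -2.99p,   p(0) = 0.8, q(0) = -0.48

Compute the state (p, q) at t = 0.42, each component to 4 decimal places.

0.4042, -1.2939

Heun on (p,q): k1 = f(t_n, state_n); k2 = f(t_n + h, state_n + h·k1); state_{n+1} = state_n + (h/2)·(k1 + k2).
0.000000: (0.800000, -0.480000)
  k1 = (-0.480000, -2.392000)
  predictor → (0.699200, -0.982320)
  k2 = (-0.982320, -2.090608)
  → (0.646456, -0.950674)
0.210000: (0.646456, -0.950674)
  k1 = (-0.950674, -1.932905)
  predictor → (0.446815, -1.356584)
  k2 = (-1.356584, -1.335977)
  → (0.404194, -1.293906)
(p(0.42), q(0.42)) ≈ (0.4042, -1.2939)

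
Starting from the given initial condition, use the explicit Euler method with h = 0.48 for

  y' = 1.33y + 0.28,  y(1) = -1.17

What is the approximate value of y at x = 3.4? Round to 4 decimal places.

Euler: y_{n+1} = y_n + h·f(x_n, y_n).
x=1.000000, y=-1.170000: f=-1.276100 → y ← -1.170000 + 0.48·(-1.276100) = -1.782528
x=1.480000, y=-1.782528: f=-2.090762 → y ← -1.782528 + 0.48·(-2.090762) = -2.786094
x=1.960000, y=-2.786094: f=-3.425505 → y ← -2.786094 + 0.48·(-3.425505) = -4.430336
x=2.440000, y=-4.430336: f=-5.612347 → y ← -4.430336 + 0.48·(-5.612347) = -7.124263
x=2.920000, y=-7.124263: f=-9.195270 → y ← -7.124263 + 0.48·(-9.195270) = -11.537992
y(3.4) ≈ -11.5380

-11.5380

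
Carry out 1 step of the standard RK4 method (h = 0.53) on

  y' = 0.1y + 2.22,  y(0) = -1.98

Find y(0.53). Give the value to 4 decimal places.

-0.8794

RK4: k1 = f(x_n, y_n); k2 = f(x_n + h/2, y_n + (h/2)·k1); k3 = f(x_n + h/2, y_n + (h/2)·k2); k4 = f(x_n + h, y_n + h·k3); y_{n+1} = y_n + (h/6)·(k1 + 2k2 + 2k3 + k4).
x=0.000000, y=-1.980000:
  k1 = f(0.000000, -1.980000) = 2.022000
  k2 = f(0.265000, -1.444170) = 2.075583
  k3 = f(0.265000, -1.429971) = 2.077003
  k4 = f(0.530000, -0.879188) = 2.132081
  y ← -1.980000 + (0.53/6)·(k1 + 2k2 + 2k3 + k4) = -0.879433
y(0.53) ≈ -0.8794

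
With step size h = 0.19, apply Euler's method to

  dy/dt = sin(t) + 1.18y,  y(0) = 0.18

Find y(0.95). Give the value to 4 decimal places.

0.9228

Euler: y_{n+1} = y_n + h·f(t_n, y_n).
t=0.000000, y=0.180000: f=0.212400 → y ← 0.180000 + 0.19·0.212400 = 0.220356
t=0.190000, y=0.220356: f=0.448879 → y ← 0.220356 + 0.19·0.448879 = 0.305643
t=0.380000, y=0.305643: f=0.731579 → y ← 0.305643 + 0.19·0.731579 = 0.444643
t=0.570000, y=0.444643: f=1.064311 → y ← 0.444643 + 0.19·1.064311 = 0.646862
t=0.760000, y=0.646862: f=1.452219 → y ← 0.646862 + 0.19·1.452219 = 0.922784
y(0.95) ≈ 0.9228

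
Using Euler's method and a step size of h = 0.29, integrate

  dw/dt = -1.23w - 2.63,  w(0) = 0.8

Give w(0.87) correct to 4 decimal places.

Euler: w_{n+1} = w_n + h·f(t_n, w_n).
t=0.000000, w=0.800000: f=-3.614000 → w ← 0.800000 + 0.29·(-3.614000) = -0.248060
t=0.290000, w=-0.248060: f=-2.324886 → w ← -0.248060 + 0.29·(-2.324886) = -0.922277
t=0.580000, w=-0.922277: f=-1.495599 → w ← -0.922277 + 0.29·(-1.495599) = -1.356001
w(0.87) ≈ -1.3560

-1.3560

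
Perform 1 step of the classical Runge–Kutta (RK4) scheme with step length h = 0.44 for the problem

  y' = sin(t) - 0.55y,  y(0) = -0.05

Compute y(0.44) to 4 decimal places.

RK4: k1 = f(t_n, y_n); k2 = f(t_n + h/2, y_n + (h/2)·k1); k3 = f(t_n + h/2, y_n + (h/2)·k2); k4 = f(t_n + h, y_n + h·k3); y_{n+1} = y_n + (h/6)·(k1 + 2k2 + 2k3 + k4).
t=0.000000, y=-0.050000:
  k1 = f(0.000000, -0.050000) = 0.027500
  k2 = f(0.220000, -0.043950) = 0.242402
  k3 = f(0.220000, 0.003328) = 0.216399
  k4 = f(0.440000, 0.045216) = 0.401071
  y ← -0.050000 + (0.44/6)·(k1 + 2k2 + 2k3 + k4) = 0.048719
y(0.44) ≈ 0.0487

0.0487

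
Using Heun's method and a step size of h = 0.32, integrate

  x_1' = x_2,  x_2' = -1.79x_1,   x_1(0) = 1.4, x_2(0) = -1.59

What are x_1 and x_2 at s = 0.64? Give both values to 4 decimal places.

-0.0258, -2.4773

Heun on (x_1,x_2): k1 = f(s_n, state_n); k2 = f(s_n + h, state_n + h·k1); state_{n+1} = state_n + (h/2)·(k1 + k2).
0.000000: (1.400000, -1.590000)
  k1 = (-1.590000, -2.506000)
  predictor → (0.891200, -2.391920)
  k2 = (-2.391920, -1.595248)
  → (0.762893, -2.246200)
0.320000: (0.762893, -2.246200)
  k1 = (-2.246200, -1.365578)
  predictor → (0.044109, -2.683185)
  k2 = (-2.683185, -0.078955)
  → (-0.025809, -2.477325)
(x_1(0.64), x_2(0.64)) ≈ (-0.0258, -2.4773)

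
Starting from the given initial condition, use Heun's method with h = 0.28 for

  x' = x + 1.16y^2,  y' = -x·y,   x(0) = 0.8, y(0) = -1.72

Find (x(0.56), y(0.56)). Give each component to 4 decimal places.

2.9074, -0.6242

Heun on (x,y): k1 = f(t_n, state_n); k2 = f(t_n + h, state_n + h·k1); state_{n+1} = state_n + (h/2)·(k1 + k2).
0.000000: (0.800000, -1.720000)
  k1 = (4.231744, 1.376000)
  predictor → (1.984888, -1.334720)
  k2 = (4.051402, 2.649270)
  → (1.959640, -1.156462)
0.280000: (1.959640, -1.156462)
  k1 = (3.511030, 2.266250)
  predictor → (2.942729, -0.521912)
  k2 = (3.258704, 1.535846)
  → (2.907403, -0.624169)
(x(0.56), y(0.56)) ≈ (2.9074, -0.6242)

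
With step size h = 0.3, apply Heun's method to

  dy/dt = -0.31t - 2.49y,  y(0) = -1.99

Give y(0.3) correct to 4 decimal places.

Heun: k1 = f(t_n, y_n); k2 = f(t_n + h, y_n + h·k1); y_{n+1} = y_n + (h/2)·(k1 + k2).
t=0.000000, y=-1.990000:
  k1 = f(0.000000, -1.990000) = 4.955100
  k2 = f(0.300000, -0.503470) = 1.160640
  y ← -1.990000 + (0.3/2)·(4.955100 + 1.160640) = -1.072639
y(0.3) ≈ -1.0726

-1.0726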